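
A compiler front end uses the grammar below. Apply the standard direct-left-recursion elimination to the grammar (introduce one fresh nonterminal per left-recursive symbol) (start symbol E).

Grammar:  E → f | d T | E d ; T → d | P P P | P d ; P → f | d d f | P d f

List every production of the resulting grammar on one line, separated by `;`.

Directly left-recursive nonterminals: E, P.
For E: α = {d}, β = {f, d T}. Rewrite as E → β E' and E' → α E' | ε.
For P: α = {d f}, β = {f, d d f}. Rewrite as P → β P' and P' → α P' | ε.

E → f E' | d T E'; T → d | P P P | P d; P → f P' | d d f P'; E' → d E' | ε; P' → d f P' | ε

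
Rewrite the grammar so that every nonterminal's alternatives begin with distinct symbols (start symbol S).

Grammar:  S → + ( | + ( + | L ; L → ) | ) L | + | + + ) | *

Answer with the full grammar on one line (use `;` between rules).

S has alternatives sharing prefix '+ (': factor to S → + ( S' with S' → ε | +.
L has alternatives sharing prefix ')': factor to L → ) L' with L' → ε | L.
L has alternatives sharing prefix '+': factor to L → + L'' with L'' → ε | + ).

S → L | + ( S'; L → * | ) L' | + L''; S' → ε | +; L' → ε | L; L'' → ε | + )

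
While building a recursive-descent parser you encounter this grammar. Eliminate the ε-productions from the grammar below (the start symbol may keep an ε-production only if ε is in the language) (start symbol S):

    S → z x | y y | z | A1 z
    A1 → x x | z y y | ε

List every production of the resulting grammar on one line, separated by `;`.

S → z x | y y | z | A1 z; A1 → x x | z y y

Nullable set = {A1}.
ε ∉ L(G), so no ε-production is kept.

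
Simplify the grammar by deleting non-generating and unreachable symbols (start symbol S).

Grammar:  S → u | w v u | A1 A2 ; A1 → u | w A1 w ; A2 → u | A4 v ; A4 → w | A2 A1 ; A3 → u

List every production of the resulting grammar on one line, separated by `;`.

S → u | w v u | A1 A2; A1 → u | w A1 w; A2 → u | A4 v; A4 → w | A2 A1

Generating nonterminals: {A1, A2, A3, A4, S}.
Reachable from S after that: {A1, A2, A4, S}.
Removed useless symbols: {A3} and every production mentioning them.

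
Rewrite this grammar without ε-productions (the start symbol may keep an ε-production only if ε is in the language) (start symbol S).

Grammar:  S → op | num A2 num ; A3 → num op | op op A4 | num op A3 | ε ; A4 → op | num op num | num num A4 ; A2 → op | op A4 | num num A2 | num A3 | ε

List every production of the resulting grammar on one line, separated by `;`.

S → op | num A2 num | num num; A3 → num op | op op A4 | num op A3; A4 → op | num op num | num num A4; A2 → op | op A4 | num num A2 | num num | num A3 | num

Nullable set = {A2, A3}.
ε ∉ L(G), so no ε-production is kept.
Expand every rule over subsets of its nullable positions: S → num A2 num gives num A2 num | num num. A2 → num num A2 gives num num A2 | num num. A2 → num A3 gives num A3 | num.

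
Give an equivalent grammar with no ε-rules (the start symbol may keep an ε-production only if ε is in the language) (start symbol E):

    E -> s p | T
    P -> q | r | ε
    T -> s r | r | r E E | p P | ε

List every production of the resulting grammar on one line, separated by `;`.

E -> s p | T | ε; P -> q | r; T -> s r | r | r E E | r E | p P | p

The nullable symbols are {E, P, T}.
ε ∈ L(G) since E is nullable, so keep E → ε.
Expand every rule over subsets of its nullable positions: T → r E E gives r E E | r E. T → p P gives p P | p.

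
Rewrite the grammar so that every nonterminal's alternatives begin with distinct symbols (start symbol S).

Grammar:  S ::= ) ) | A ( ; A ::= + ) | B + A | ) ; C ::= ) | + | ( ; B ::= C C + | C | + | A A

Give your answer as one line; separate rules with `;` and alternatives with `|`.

B has alternatives sharing prefix 'C': factor to B → C B' with B' → C + | ε.

S ::= ) ) | A (; A ::= + ) | B + A | ); C ::= ) | + | (; B ::= + | A A | C B'; B' ::= C + | ε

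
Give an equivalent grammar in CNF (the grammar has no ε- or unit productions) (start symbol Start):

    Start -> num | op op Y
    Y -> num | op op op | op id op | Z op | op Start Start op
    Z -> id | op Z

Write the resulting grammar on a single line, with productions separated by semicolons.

Start -> num | X1 Y1; Y -> num | X1 Y2 | X1 Y3 | Z X1 | X1 Y4; Z -> id | X1 Z; X1 -> op; X2 -> id; Y1 -> X1 Y; Y2 -> X1 X1; Y3 -> X2 X1; Y4 -> Start Y5; Y5 -> Start X1

Introduce a nonterminal for each terminal appearing in a rule of length ≥ 2: X1 → op, X2 → id.
Binarize each right-hand side of length ≥ 3 by chaining fresh nonterminals (Y1, Y2, …): affected rules were Start → X1 X1 Y; Y → X1 X1 X1; Y → X1 X2 X1; Y → X1 Start Start X1.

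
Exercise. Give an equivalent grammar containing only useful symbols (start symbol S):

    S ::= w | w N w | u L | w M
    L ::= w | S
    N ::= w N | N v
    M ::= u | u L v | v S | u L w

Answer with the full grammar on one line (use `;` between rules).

Generating nonterminals: {L, M, S}.
Reachable from S after that: {L, M, S}.
Removed useless symbols: {N} and every production mentioning them.

S ::= w | u L | w M; L ::= w | S; M ::= u | u L v | v S | u L w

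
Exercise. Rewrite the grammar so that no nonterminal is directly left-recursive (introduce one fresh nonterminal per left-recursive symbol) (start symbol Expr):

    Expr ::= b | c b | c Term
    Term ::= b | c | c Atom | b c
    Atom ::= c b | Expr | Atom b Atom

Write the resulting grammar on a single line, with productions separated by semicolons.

Atom is directly left-recursive.
For Atom: α = {b Atom}, β = {c b, Expr}. Rewrite as Atom → β Atom1 and Atom1 → α Atom1 | ε.

Expr ::= b | c b | c Term; Term ::= b | c | c Atom | b c; Atom ::= c b Atom1 | Expr Atom1; Atom1 ::= b Atom Atom1 | ε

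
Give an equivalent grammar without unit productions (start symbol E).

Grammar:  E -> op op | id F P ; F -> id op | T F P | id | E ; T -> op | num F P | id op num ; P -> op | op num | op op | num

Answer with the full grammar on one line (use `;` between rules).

Unit pairs: F ⇒* {E}.
For every A with A ⇒* B via unit rules, add B's non-unit alternatives to A; then delete every rule of the form X → Y.

E -> op op | id F P; F -> op op | id F P | id op | T F P | id; T -> op | num F P | id op num; P -> op | op num | op op | num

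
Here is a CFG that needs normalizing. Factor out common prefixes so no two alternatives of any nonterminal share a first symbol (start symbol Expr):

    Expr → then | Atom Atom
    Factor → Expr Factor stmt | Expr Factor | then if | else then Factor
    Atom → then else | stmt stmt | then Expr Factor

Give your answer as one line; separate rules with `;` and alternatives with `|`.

Factor has alternatives sharing prefix 'Expr Factor': factor to Factor → Expr Factor Factor1 with Factor1 → stmt | ε.
Atom has alternatives sharing prefix 'then': factor to Atom → then Atom1 with Atom1 → else | Expr Factor.

Expr → then | Atom Atom; Factor → then if | else then Factor | Expr Factor Factor1; Atom → stmt stmt | then Atom1; Factor1 → stmt | ε; Atom1 → else | Expr Factor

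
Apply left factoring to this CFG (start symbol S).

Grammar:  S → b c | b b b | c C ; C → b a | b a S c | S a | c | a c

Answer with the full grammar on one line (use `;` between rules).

S has alternatives sharing prefix 'b': factor to S → b S' with S' → c | b b.
C has alternatives sharing prefix 'b a': factor to C → b a C' with C' → ε | S c.

S → c C | b S'; C → S a | c | a c | b a C'; S' → c | b b; C' → ε | S c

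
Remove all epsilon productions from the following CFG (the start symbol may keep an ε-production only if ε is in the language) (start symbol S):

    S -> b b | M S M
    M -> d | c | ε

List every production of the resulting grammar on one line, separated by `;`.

S -> b b | M S M | M S | S M; M -> d | c

Nullable set = {M}.
ε ∉ L(G), so no ε-production is kept.
For each production, add variants omitting each subset of nullable occurrences: S → M S M gives M S M | M S | S M.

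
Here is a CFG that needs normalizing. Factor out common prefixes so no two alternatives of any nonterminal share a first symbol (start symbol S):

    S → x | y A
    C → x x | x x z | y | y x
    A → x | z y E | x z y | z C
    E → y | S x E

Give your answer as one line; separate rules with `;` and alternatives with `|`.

S → x | y A; C → x x C' | y C''; A → x A' | z A''; E → y | S x E; C' → ε | z; C'' → ε | x; A' → ε | z y; A'' → y E | C

C has alternatives sharing prefix 'x x': factor to C → x x C' with C' → ε | z.
C has alternatives sharing prefix 'y': factor to C → y C'' with C'' → ε | x.
A has alternatives sharing prefix 'x': factor to A → x A' with A' → ε | z y.
A has alternatives sharing prefix 'z': factor to A → z A'' with A'' → y E | C.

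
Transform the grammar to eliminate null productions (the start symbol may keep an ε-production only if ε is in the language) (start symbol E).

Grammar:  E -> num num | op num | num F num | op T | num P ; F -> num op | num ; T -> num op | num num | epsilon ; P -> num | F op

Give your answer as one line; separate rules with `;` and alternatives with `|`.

Nullable nonterminals: {T}.
ε ∉ L(G), so no ε-production is kept.
For each production, add variants omitting each subset of nullable occurrences: E → op T gives op T | op.

E -> num num | op num | num F num | op T | op | num P; F -> num op | num; T -> num op | num num; P -> num | F op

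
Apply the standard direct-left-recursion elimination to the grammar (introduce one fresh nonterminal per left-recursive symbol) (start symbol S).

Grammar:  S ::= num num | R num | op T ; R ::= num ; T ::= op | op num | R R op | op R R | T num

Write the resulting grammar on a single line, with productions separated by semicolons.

S ::= num num | R num | op T; R ::= num; T ::= op T' | op num T' | R R op T' | op R R T'; T' ::= num T' | eps

Left recursion appears on T.
For T: α = {num}, β = {op, op num, R R op, op R R}. Rewrite as T → β T' and T' → α T' | ε.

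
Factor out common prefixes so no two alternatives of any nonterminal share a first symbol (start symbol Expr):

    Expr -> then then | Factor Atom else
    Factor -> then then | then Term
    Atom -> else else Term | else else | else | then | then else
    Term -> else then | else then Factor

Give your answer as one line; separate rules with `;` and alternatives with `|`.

Factor has alternatives sharing prefix 'then': factor to Factor → then Factor1 with Factor1 → then | Term.
Atom has alternatives sharing prefix 'else': factor to Atom → else Atom1 with Atom1 → else Term | else | ε.
Atom has alternatives sharing prefix 'then': factor to Atom → then Atom2 with Atom2 → ε | else.
Term has alternatives sharing prefix 'else then': factor to Term → else then Term1 with Term1 → ε | Factor.
Atom1 has alternatives sharing prefix 'else': factor to Atom1 → else Atom11 with Atom11 → Term | ε.

Expr -> then then | Factor Atom else; Factor -> then Factor1; Atom -> else Atom1 | then Atom2; Term -> else then Term1; Factor1 -> then | Term; Atom1 -> ε | else Atom11; Atom2 -> ε | else; Term1 -> ε | Factor; Atom11 -> Term | ε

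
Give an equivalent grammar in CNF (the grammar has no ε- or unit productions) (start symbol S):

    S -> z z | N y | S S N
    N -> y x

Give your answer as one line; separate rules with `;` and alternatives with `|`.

S -> X1 X1 | N X2 | S Y1; N -> X2 X3; X1 -> z; X2 -> y; X3 -> x; Y1 -> S N

Introduce a nonterminal for each terminal appearing in a rule of length ≥ 2: X1 → z, X2 → y, X3 → x.
Binarize each right-hand side of length ≥ 3 by chaining fresh nonterminals (Y1, Y2, …): affected rules were S → S S N.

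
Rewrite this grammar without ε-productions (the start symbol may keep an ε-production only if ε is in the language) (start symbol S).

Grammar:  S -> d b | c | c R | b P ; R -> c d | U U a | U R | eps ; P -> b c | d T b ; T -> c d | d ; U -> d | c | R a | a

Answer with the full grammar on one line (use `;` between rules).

The nullable symbols are {R}.
ε ∉ L(G), so no ε-production is kept.
Expand every rule over subsets of its nullable positions: R → U R gives U R | U. U → R a gives R a | a.

S -> d b | c | c R | b P; R -> c d | U U a | U R | U; P -> b c | d T b; T -> c d | d; U -> d | c | R a | a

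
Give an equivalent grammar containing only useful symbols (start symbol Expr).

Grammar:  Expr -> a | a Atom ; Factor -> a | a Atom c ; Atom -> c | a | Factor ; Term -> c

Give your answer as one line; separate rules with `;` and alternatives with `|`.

Generating nonterminals: {Atom, Expr, Factor, Term}.
Reachable from Expr after that: {Atom, Expr, Factor}.
Removed useless symbols: {Term} and every production mentioning them.

Expr -> a | a Atom; Factor -> a | a Atom c; Atom -> c | a | Factor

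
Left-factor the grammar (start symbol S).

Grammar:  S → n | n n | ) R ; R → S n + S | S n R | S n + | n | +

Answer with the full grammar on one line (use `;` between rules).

S → ) R | n S'; R → n | + | S n R'; S' → ε | n; R' → R | + R''; R'' → S | ε

S has alternatives sharing prefix 'n': factor to S → n S' with S' → ε | n.
R has alternatives sharing prefix 'S n': factor to R → S n R' with R' → + S | R | +.
R' has alternatives sharing prefix '+': factor to R' → + R'' with R'' → S | ε.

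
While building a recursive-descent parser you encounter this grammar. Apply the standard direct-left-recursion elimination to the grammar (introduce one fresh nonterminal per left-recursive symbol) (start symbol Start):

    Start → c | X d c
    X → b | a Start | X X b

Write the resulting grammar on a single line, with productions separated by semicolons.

Start → c | X d c; X → b X1 | a Start X1; X1 → X b X1 | ε

Directly left-recursive nonterminal: X.
For X: α = {X b}, β = {b, a Start}. Rewrite as X → β X1 and X1 → α X1 | ε.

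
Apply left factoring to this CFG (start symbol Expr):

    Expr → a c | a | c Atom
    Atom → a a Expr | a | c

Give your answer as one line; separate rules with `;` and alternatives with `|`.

Expr has alternatives sharing prefix 'a': factor to Expr → a Expr1 with Expr1 → c | ε.
Atom has alternatives sharing prefix 'a': factor to Atom → a Atom1 with Atom1 → a Expr | ε.

Expr → c Atom | a Expr1; Atom → c | a Atom1; Expr1 → c | epsilon; Atom1 → a Expr | epsilon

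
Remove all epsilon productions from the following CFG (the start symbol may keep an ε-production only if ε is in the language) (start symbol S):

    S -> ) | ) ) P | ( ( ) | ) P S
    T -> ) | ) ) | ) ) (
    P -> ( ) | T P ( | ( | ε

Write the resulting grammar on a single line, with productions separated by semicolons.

Nullable set = {P}.
ε ∉ L(G), so no ε-production is kept.
Expand every rule over subsets of its nullable positions: S → ) ) P gives ) ) P | ) ). S → ) P S gives ) P S | ) S. P → T P ( gives T P ( | T (.

S -> ) | ) ) P | ) ) | ( ( ) | ) P S | ) S; T -> ) | ) ) | ) ) (; P -> ( ) | T P ( | T ( | (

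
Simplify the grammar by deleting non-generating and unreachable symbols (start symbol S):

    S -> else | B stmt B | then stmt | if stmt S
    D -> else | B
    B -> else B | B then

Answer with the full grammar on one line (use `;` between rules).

S -> else | then stmt | if stmt S

Generating nonterminals: {D, S}.
Reachable from S after that: {S}.
Removed useless symbols: {B, D} and every production mentioning them.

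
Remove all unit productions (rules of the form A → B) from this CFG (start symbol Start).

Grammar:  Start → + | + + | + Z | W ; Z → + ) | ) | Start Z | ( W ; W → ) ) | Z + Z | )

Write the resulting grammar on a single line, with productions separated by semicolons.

Unit pairs: Start ⇒* {W}.
For every A with A ⇒* B via unit rules, add B's non-unit alternatives to A; then delete every rule of the form X → Y.

Start → + | + + | + Z | ) ) | Z + Z | ); Z → + ) | ) | Start Z | ( W; W → ) ) | Z + Z | )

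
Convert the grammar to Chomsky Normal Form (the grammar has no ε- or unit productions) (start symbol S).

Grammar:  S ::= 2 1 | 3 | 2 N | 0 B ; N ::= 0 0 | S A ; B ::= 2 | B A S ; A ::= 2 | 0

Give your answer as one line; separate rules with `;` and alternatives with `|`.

Introduce a nonterminal for each terminal appearing in a rule of length ≥ 2: X1 → 2, X2 → 1, X3 → 0.
Binarize each right-hand side of length ≥ 3 by chaining fresh nonterminals (Y1, Y2, …): affected rules were B → B A S.

S ::= X1 X2 | 3 | X1 N | X3 B; N ::= X3 X3 | S A; B ::= 2 | B Y1; A ::= 2 | 0; X1 ::= 2; X2 ::= 1; X3 ::= 0; Y1 ::= A S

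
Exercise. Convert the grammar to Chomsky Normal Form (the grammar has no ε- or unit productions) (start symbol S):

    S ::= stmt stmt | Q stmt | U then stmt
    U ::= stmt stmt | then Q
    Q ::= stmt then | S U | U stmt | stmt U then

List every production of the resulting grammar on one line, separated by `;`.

S ::= X1 X1 | Q X1 | U Y1; U ::= X1 X1 | X2 Q; Q ::= X1 X2 | S U | U X1 | X1 Y2; X1 ::= stmt; X2 ::= then; Y1 ::= X2 X1; Y2 ::= U X2

Introduce a nonterminal for each terminal appearing in a rule of length ≥ 2: X1 → stmt, X2 → then.
Binarize each right-hand side of length ≥ 3 by chaining fresh nonterminals (Y1, Y2, …): affected rules were S → U X2 X1; Q → X1 U X2.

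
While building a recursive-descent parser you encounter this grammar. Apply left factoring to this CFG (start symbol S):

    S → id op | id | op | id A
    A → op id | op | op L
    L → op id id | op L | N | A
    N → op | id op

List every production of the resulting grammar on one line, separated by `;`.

S has alternatives sharing prefix 'id': factor to S → id S' with S' → op | ε | A.
A has alternatives sharing prefix 'op': factor to A → op A' with A' → id | ε | L.
L has alternatives sharing prefix 'op': factor to L → op L' with L' → id id | L.

S → op | id S'; A → op A'; L → N | A | op L'; N → op | id op; S' → op | ε | A; A' → id | ε | L; L' → id id | L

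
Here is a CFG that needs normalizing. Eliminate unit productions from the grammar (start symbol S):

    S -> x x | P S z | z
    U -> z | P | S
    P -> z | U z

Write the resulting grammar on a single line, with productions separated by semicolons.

S -> x x | P S z | z; U -> z | x x | P S z | U z; P -> z | U z

Unit pairs: U ⇒* {P, S}.
Replace each nonterminal's rules with the union of the non-unit rules of every nonterminal it unit-derives.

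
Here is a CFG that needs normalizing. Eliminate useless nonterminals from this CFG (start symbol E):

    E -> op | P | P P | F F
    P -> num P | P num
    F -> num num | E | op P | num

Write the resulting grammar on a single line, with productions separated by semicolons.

Generating nonterminals: {E, F}.
Reachable from E after that: {E, F}.
Removed useless symbols: {P} and every production mentioning them.

E -> op | F F; F -> num num | E | num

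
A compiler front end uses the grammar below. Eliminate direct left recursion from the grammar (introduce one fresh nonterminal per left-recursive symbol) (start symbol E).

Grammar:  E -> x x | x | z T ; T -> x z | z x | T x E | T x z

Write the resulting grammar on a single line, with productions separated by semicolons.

E -> x x | x | z T; T -> x z T' | z x T'; T' -> x E T' | x z T' | epsilon

Directly left-recursive nonterminal: T.
For T: α = {x E, x z}, β = {x z, z x}. Rewrite as T → β T' and T' → α T' | ε.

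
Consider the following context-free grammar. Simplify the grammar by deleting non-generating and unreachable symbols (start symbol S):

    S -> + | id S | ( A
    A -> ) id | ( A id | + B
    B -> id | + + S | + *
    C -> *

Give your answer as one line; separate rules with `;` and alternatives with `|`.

Generating nonterminals: {A, B, C, S}.
Reachable from S after that: {A, B, S}.
Removed useless symbols: {C} and every production mentioning them.

S -> + | id S | ( A; A -> ) id | ( A id | + B; B -> id | + + S | + *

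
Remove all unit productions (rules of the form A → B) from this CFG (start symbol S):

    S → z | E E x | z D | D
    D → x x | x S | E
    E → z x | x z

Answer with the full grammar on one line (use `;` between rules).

Unit pairs: D ⇒* {E}; S ⇒* {D, E}.
For every A with A ⇒* B via unit rules, add B's non-unit alternatives to A; then delete every rule of the form X → Y.

S → z x | x z | x x | x S | z | E E x | z D; D → z x | x z | x x | x S; E → z x | x z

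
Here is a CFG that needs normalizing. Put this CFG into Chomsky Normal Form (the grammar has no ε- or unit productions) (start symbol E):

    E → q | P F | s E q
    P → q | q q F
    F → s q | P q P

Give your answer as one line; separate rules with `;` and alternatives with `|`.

E → q | P F | X1 Y1; P → q | X2 Y2; F → X1 X2 | P Y3; X1 → s; X2 → q; Y1 → E X2; Y2 → X2 F; Y3 → X2 P

Introduce a nonterminal for each terminal appearing in a rule of length ≥ 2: X1 → s, X2 → q.
Binarize each right-hand side of length ≥ 3 by chaining fresh nonterminals (Y1, Y2, …): affected rules were E → X1 E X2; P → X2 X2 F; F → P X2 P.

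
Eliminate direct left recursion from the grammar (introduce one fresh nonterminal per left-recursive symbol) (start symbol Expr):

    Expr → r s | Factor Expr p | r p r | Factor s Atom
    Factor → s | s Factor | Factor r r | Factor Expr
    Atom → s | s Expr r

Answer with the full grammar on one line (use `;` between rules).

Expr → r s | Factor Expr p | r p r | Factor s Atom; Factor → s Factor1 | s Factor Factor1; Atom → s | s Expr r; Factor1 → r r Factor1 | Expr Factor1 | ε

Factor is directly left-recursive.
For Factor: α = {r r, Expr}, β = {s, s Factor}. Rewrite as Factor → β Factor1 and Factor1 → α Factor1 | ε.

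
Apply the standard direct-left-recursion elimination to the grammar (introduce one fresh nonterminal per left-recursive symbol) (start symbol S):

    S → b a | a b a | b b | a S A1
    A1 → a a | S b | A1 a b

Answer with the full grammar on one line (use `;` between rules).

Directly left-recursive nonterminal: A1.
For A1: α = {a b}, β = {a a, S b}. Rewrite as A1 → β A1' and A1' → α A1' | ε.

S → b a | a b a | b b | a S A1; A1 → a a A1' | S b A1'; A1' → a b A1' | ε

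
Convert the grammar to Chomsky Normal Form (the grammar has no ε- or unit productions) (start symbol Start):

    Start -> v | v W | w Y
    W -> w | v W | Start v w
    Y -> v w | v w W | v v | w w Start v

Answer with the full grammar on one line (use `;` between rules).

Introduce a nonterminal for each terminal appearing in a rule of length ≥ 2: X1 → v, X2 → w.
Binarize each right-hand side of length ≥ 3 by chaining fresh nonterminals (Y1, Y2, …): affected rules were W → Start X1 X2; Y → X1 X2 W; Y → X2 X2 Start X1.

Start -> v | X1 W | X2 Y; W -> w | X1 W | Start Y1; Y -> X1 X2 | X1 Y2 | X1 X1 | X2 Y3; X1 -> v; X2 -> w; Y1 -> X1 X2; Y2 -> X2 W; Y3 -> X2 Y4; Y4 -> Start X1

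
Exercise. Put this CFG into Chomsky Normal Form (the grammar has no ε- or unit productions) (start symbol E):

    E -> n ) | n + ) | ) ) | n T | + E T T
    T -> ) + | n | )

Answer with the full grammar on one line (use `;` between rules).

E -> X1 X2 | X1 Y1 | X2 X2 | X1 T | X3 Y2; T -> X2 X3 | n | ); X1 -> n; X2 -> ); X3 -> +; Y1 -> X3 X2; Y2 -> E Y3; Y3 -> T T

Introduce a nonterminal for each terminal appearing in a rule of length ≥ 2: X1 → n, X2 → ), X3 → +.
Binarize each right-hand side of length ≥ 3 by chaining fresh nonterminals (Y1, Y2, …): affected rules were E → X1 X3 X2; E → X3 E T T.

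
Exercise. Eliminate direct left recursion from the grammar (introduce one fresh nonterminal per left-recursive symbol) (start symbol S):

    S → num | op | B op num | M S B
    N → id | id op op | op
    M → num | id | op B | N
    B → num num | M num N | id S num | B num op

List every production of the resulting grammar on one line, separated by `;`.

S → num | op | B op num | M S B; N → id | id op op | op; M → num | id | op B | N; B → num num B' | M num N B' | id S num B'; B' → num op B' | ε

B is directly left-recursive.
For B: α = {num op}, β = {num num, M num N, id S num}. Rewrite as B → β B' and B' → α B' | ε.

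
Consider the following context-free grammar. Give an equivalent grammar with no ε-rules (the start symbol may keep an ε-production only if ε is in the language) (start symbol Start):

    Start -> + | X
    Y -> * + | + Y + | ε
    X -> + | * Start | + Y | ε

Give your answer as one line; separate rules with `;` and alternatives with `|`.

Start -> + | X | ε; Y -> * + | + Y + | + +; X -> + | * Start | * | + Y

Nullable set = {Start, X, Y}.
ε ∈ L(G) since Start is nullable, so keep Start → ε.
Expand every rule over subsets of its nullable positions: Y → + Y + gives + Y + | + +. X → * Start gives * Start | *.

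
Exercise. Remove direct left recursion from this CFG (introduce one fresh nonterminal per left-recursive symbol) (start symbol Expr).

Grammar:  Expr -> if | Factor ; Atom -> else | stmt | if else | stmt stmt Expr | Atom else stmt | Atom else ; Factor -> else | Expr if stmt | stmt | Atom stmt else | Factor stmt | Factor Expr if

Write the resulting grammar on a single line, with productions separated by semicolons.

Expr -> if | Factor; Atom -> else Atom1 | stmt Atom1 | if else Atom1 | stmt stmt Expr Atom1; Factor -> else Factor1 | Expr if stmt Factor1 | stmt Factor1 | Atom stmt else Factor1; Atom1 -> else stmt Atom1 | else Atom1 | ε; Factor1 -> stmt Factor1 | Expr if Factor1 | ε

Left recursion appears on Atom, Factor.
For Atom: α = {else stmt, else}, β = {else, stmt, if else, stmt stmt Expr}. Rewrite as Atom → β Atom1 and Atom1 → α Atom1 | ε.
For Factor: α = {stmt, Expr if}, β = {else, Expr if stmt, stmt, Atom stmt else}. Rewrite as Factor → β Factor1 and Factor1 → α Factor1 | ε.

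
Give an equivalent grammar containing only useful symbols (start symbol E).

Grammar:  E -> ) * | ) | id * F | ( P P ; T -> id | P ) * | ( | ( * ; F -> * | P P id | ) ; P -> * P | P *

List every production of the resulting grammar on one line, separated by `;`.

E -> ) * | ) | id * F; F -> * | )

Generating nonterminals: {E, F, T}.
Reachable from E after that: {E, F}.
Removed useless symbols: {P, T} and every production mentioning them.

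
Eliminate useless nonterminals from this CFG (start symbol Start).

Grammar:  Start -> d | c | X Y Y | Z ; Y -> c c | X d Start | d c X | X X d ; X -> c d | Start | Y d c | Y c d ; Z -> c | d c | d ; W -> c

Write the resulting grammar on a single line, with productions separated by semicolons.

Generating nonterminals: {Start, W, X, Y, Z}.
Reachable from Start after that: {Start, X, Y, Z}.
Removed useless symbols: {W} and every production mentioning them.

Start -> d | c | X Y Y | Z; Y -> c c | X d Start | d c X | X X d; X -> c d | Start | Y d c | Y c d; Z -> c | d c | d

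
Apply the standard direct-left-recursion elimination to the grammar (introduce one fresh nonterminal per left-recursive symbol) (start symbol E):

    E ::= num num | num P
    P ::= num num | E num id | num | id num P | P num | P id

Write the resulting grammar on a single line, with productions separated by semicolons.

E ::= num num | num P; P ::= num num P' | E num id P' | num P' | id num P P'; P' ::= num P' | id P' | ε

P is directly left-recursive.
For P: α = {num, id}, β = {num num, E num id, num, id num P}. Rewrite as P → β P' and P' → α P' | ε.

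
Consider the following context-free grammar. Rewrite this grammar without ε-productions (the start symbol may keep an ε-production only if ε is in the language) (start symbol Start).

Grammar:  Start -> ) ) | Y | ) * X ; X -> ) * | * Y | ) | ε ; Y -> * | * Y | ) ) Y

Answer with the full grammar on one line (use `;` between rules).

Start -> ) ) | Y | ) * X | ) *; X -> ) * | * Y | ); Y -> * | * Y | ) ) Y

Nullable nonterminals: {X}.
ε ∉ L(G), so no ε-production is kept.
Expand every rule over subsets of its nullable positions: Start → ) * X gives ) * X | ) *.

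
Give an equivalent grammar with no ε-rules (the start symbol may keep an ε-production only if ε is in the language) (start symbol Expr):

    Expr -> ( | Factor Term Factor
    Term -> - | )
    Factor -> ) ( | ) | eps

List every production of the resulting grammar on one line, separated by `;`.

Nullable nonterminals: {Factor}.
ε ∉ L(G), so no ε-production is kept.
For each production, add variants omitting each subset of nullable occurrences: Expr → Factor Term Factor gives Factor Term Factor | Factor Term | Term Factor | Term.

Expr -> ( | Factor Term Factor | Factor Term | Term Factor | Term; Term -> - | ); Factor -> ) ( | )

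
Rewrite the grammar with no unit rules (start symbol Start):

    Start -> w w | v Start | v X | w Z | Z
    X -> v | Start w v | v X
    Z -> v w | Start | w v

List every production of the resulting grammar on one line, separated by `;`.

Start -> v w | w v | w w | v Start | v X | w Z; X -> v | Start w v | v X; Z -> v w | w v | w w | v Start | v X | w Z

Unit pairs: Start ⇒* {Z}; Z ⇒* {Start}.
For each unit pair (A, B), copy every non-unit production of B to A, then drop all unit productions.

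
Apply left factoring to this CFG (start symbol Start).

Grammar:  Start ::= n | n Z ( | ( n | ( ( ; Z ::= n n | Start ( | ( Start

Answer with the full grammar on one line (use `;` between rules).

Start ::= n Start1 | ( Start2; Z ::= n n | Start ( | ( Start; Start1 ::= ε | Z (; Start2 ::= n | (

Start has alternatives sharing prefix 'n': factor to Start → n Start1 with Start1 → ε | Z (.
Start has alternatives sharing prefix '(': factor to Start → ( Start2 with Start2 → n | (.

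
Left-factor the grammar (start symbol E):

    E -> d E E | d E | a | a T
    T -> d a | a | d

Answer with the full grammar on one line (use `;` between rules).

E has alternatives sharing prefix 'd E': factor to E → d E E' with E' → E | ε.
E has alternatives sharing prefix 'a': factor to E → a E'' with E'' → ε | T.
T has alternatives sharing prefix 'd': factor to T → d T' with T' → a | ε.

E -> d E E' | a E''; T -> a | d T'; E' -> E | ε; E'' -> ε | T; T' -> a | ε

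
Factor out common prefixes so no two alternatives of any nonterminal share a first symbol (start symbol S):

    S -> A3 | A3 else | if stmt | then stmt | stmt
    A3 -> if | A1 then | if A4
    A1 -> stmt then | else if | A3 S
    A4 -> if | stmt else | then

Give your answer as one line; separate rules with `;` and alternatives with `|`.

S -> if stmt | then stmt | stmt | A3 S'; A3 -> A1 then | if A3'; A1 -> stmt then | else if | A3 S; A4 -> if | stmt else | then; S' -> epsilon | else; A3' -> epsilon | A4

S has alternatives sharing prefix 'A3': factor to S → A3 S' with S' → ε | else.
A3 has alternatives sharing prefix 'if': factor to A3 → if A3' with A3' → ε | A4.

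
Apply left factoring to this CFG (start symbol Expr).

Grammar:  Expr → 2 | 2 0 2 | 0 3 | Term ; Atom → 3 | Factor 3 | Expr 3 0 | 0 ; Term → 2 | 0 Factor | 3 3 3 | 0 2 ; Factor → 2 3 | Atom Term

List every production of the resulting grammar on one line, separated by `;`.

Expr has alternatives sharing prefix '2': factor to Expr → 2 Expr1 with Expr1 → ε | 0 2.
Term has alternatives sharing prefix '0': factor to Term → 0 Term1 with Term1 → Factor | 2.

Expr → 0 3 | Term | 2 Expr1; Atom → 3 | Factor 3 | Expr 3 0 | 0; Term → 2 | 3 3 3 | 0 Term1; Factor → 2 3 | Atom Term; Expr1 → ε | 0 2; Term1 → Factor | 2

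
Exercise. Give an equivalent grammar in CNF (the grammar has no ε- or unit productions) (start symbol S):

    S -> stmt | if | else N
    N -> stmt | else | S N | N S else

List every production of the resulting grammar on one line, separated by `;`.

Introduce a nonterminal for each terminal appearing in a rule of length ≥ 2: X1 → else.
Binarize each right-hand side of length ≥ 3 by chaining fresh nonterminals (Y1, Y2, …): affected rules were N → N S X1.

S -> stmt | if | X1 N; N -> stmt | else | S N | N Y1; X1 -> else; Y1 -> S X1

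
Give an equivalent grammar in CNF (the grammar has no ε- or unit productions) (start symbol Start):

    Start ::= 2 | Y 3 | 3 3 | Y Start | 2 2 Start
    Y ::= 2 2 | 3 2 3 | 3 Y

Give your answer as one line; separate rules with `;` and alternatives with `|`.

Introduce a nonterminal for each terminal appearing in a rule of length ≥ 2: X1 → 3, X2 → 2.
Binarize each right-hand side of length ≥ 3 by chaining fresh nonterminals (Y1, Y2, …): affected rules were Start → X2 X2 Start; Y → X1 X2 X1.

Start ::= 2 | Y X1 | X1 X1 | Y Start | X2 Y1; Y ::= X2 X2 | X1 Y2 | X1 Y; X1 ::= 3; X2 ::= 2; Y1 ::= X2 Start; Y2 ::= X2 X1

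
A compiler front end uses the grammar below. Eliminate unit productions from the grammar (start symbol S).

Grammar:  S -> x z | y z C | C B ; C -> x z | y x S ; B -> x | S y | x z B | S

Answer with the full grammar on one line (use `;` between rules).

S -> x z | y z C | C B; C -> x z | y x S; B -> x | S y | x z B | x z | y z C | C B

Unit pairs: B ⇒* {S}.
For every A with A ⇒* B via unit rules, add B's non-unit alternatives to A; then delete every rule of the form X → Y.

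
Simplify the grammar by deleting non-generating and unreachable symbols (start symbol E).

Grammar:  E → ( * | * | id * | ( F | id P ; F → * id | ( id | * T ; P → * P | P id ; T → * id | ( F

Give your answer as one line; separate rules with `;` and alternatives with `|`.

Generating nonterminals: {E, F, T}.
Reachable from E after that: {E, F, T}.
Removed useless symbols: {P} and every production mentioning them.

E → ( * | * | id * | ( F; F → * id | ( id | * T; T → * id | ( F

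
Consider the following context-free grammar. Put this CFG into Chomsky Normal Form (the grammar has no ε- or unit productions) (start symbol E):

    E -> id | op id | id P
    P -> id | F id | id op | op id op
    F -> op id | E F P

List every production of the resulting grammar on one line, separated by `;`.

E -> id | X1 X2 | X2 P; P -> id | F X2 | X2 X1 | X1 Y1; F -> X1 X2 | E Y2; X1 -> op; X2 -> id; Y1 -> X2 X1; Y2 -> F P

Introduce a nonterminal for each terminal appearing in a rule of length ≥ 2: X1 → op, X2 → id.
Binarize each right-hand side of length ≥ 3 by chaining fresh nonterminals (Y1, Y2, …): affected rules were P → X1 X2 X1; F → E F P.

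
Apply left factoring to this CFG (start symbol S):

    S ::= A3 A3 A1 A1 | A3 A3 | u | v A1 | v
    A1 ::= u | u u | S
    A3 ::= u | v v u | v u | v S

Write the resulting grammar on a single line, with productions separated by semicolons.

S ::= u | A3 A3 S' | v S''; A1 ::= S | u A1'; A3 ::= u | v A3'; S' ::= A1 A1 | ε; S'' ::= A1 | ε; A1' ::= ε | u; A3' ::= v u | u | S

S has alternatives sharing prefix 'A3 A3': factor to S → A3 A3 S' with S' → A1 A1 | ε.
S has alternatives sharing prefix 'v': factor to S → v S'' with S'' → A1 | ε.
A1 has alternatives sharing prefix 'u': factor to A1 → u A1' with A1' → ε | u.
A3 has alternatives sharing prefix 'v': factor to A3 → v A3' with A3' → v u | u | S.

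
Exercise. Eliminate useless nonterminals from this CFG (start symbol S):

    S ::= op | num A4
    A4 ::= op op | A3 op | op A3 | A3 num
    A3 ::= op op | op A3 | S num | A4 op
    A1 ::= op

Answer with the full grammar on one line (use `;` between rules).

S ::= op | num A4; A4 ::= op op | A3 op | op A3 | A3 num; A3 ::= op op | op A3 | S num | A4 op

Generating nonterminals: {A1, A3, A4, S}.
Reachable from S after that: {A3, A4, S}.
Removed useless symbols: {A1} and every production mentioning them.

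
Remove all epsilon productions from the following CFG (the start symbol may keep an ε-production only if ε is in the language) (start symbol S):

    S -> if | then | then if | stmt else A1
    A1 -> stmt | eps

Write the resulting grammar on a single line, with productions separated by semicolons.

S -> if | then | then if | stmt else A1 | stmt else; A1 -> stmt

Nullable set = {A1}.
ε ∉ L(G), so no ε-production is kept.
Add the nullable-subset variants: S → stmt else A1 gives stmt else A1 | stmt else.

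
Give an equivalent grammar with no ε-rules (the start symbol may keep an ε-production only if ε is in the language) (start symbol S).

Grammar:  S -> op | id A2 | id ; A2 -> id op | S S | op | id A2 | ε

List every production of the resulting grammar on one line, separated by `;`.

S -> op | id A2 | id; A2 -> id op | S S | op | id A2 | id

Nullable set = {A2}.
ε ∉ L(G), so no ε-production is kept.
Add the nullable-subset variants: S → id A2 gives id A2 | id. A2 → id A2 gives id A2 | id.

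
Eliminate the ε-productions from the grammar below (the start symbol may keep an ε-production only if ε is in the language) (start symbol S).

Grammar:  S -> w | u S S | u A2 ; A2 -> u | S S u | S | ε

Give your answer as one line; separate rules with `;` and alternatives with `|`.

S -> w | u S S | u A2 | u; A2 -> u | S S u | S

Nullable nonterminals: {A2}.
ε ∉ L(G), so no ε-production is kept.
Add the nullable-subset variants: S → u A2 gives u A2 | u.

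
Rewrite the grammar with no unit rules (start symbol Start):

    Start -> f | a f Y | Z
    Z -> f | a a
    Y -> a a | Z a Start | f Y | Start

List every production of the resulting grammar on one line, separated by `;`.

Start -> f | a a | a f Y; Z -> f | a a; Y -> f | a a | a f Y | Z a Start | f Y

Unit pairs: Start ⇒* {Z}; Y ⇒* {Start, Z}.
Replace each nonterminal's rules with the union of the non-unit rules of every nonterminal it unit-derives.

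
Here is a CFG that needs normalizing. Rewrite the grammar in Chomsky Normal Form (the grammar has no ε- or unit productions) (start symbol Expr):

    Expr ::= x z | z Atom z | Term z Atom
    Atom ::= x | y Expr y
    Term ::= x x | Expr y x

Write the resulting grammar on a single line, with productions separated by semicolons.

Introduce a nonterminal for each terminal appearing in a rule of length ≥ 2: X1 → x, X2 → z, X3 → y.
Binarize each right-hand side of length ≥ 3 by chaining fresh nonterminals (Y1, Y2, …): affected rules were Expr → X2 Atom X2; Expr → Term X2 Atom; Atom → X3 Expr X3; Term → Expr X3 X1.

Expr ::= X1 X2 | X2 Y1 | Term Y2; Atom ::= x | X3 Y3; Term ::= X1 X1 | Expr Y4; X1 ::= x; X2 ::= z; X3 ::= y; Y1 ::= Atom X2; Y2 ::= X2 Atom; Y3 ::= Expr X3; Y4 ::= X3 X1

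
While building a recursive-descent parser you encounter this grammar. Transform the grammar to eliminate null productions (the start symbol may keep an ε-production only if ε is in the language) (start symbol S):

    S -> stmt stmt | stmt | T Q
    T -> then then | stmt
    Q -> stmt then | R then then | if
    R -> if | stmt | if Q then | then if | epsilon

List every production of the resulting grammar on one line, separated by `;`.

Nullable set = {R}.
ε ∉ L(G), so no ε-production is kept.
Expand every rule over subsets of its nullable positions: Q → R then then gives R then then | then then.

S -> stmt stmt | stmt | T Q; T -> then then | stmt; Q -> stmt then | R then then | then then | if; R -> if | stmt | if Q then | then if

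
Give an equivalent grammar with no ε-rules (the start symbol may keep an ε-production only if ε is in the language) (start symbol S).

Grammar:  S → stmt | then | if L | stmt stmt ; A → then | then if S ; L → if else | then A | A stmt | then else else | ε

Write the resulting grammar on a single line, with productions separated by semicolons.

S → stmt | then | if L | if | stmt stmt; A → then | then if S; L → if else | then A | A stmt | then else else

Nullable nonterminals: {L}.
ε ∉ L(G), so no ε-production is kept.
For each production, add variants omitting each subset of nullable occurrences: S → if L gives if L | if.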